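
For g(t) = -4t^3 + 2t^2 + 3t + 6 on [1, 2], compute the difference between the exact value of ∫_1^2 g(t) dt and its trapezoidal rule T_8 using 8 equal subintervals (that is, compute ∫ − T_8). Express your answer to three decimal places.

0.042

Exact integral: ∫_1^2 g(t) dt ≈ 0.16667.
T_8 = 0.125.
Error ≈ 0.16667 − 0.125 ≈ 0.042.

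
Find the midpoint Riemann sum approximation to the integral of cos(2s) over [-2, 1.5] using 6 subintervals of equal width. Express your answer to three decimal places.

-0.326

Δs = (1.5 − (-2))/6 = 7/12.
Midpoints: -41/24, -1.125, -13/24, 1/24, 0.625, 29/24.
f(-41/24) ≈ -0.962, f(-1.125) ≈ -0.628, f(-13/24) ≈ 0.468, f(1/24) ≈ 0.997, f(0.625) ≈ 0.315, f(29/24) ≈ -0.749.
Sum = Δs · [f(-41/24) + f(-1.125) + f(-13/24) + ...].
Sum ≈ -0.326.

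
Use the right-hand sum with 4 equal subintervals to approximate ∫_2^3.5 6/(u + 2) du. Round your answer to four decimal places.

1.8361

Δu = (3.5 − 2)/4 = 0.375.
Right endpoints: 2.375, 2.75, 3.125, 3.5.
f(2.375) = 48/35, f(2.75) = 24/19, f(3.125) = 48/41, f(3.5) = 12/11.
Sum = Δu · [f(2.375) + f(2.75) + f(3.125) + f(3.5)].
Sum ≈ 1.8361.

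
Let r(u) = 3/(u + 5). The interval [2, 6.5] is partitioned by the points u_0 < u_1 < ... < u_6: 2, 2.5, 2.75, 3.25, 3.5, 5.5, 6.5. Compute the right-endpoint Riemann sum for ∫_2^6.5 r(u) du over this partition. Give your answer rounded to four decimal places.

1.3991

Subinterval widths: 0.5, 0.25, 0.5, 0.25, 2, 1.
Right endpoints: 2.5, 2.75, 3.25, 3.5, 5.5, 6.5.
r(2.5) = 0.4, r(2.75) = 12/31, r(3.25) = 4/11, r(3.5) = 6/17, r(5.5) = 2/7, r(6.5) = 6/23.
Sum = Σ Δu_i · r(u_i).
Sum ≈ 1.3991.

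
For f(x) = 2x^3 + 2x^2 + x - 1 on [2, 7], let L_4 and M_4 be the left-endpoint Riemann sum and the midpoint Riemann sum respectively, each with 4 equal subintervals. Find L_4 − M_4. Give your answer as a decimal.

-421.484375

L_4 = 992.96875.
M_4 = 1414.453125.
L_4 − M_4 = -421.484375.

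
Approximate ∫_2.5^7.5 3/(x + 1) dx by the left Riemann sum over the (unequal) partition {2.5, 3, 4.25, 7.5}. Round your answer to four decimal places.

Subinterval widths: 0.5, 1.25, 3.25.
Left endpoints: 2.5, 3, 4.25.
f(2.5) = 6/7, f(3) = 0.75, f(4.25) = 4/7.
Sum = Σ Δx_i · f(x_i).
Sum ≈ 3.2232.

3.2232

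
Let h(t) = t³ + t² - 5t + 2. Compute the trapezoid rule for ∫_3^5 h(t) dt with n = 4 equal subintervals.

133.75

Δt = (5 − 3)/4 = 0.5.
h(3) = 23, h(3.5) = 39.625, h(4) = 62, h(4.5) = 90.875, h(5) = 127.
T_4 = (Δt/2)·[h(t_0) + 2h(t_1) + 2h(t_2) + 2h(t_3) + h(t_4)].
Sum = 133.75.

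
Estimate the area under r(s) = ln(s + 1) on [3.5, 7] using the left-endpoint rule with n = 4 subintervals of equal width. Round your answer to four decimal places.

6.1093

Δs = (7 − 3.5)/4 = 0.875.
Left endpoints: 3.5, 4.375, 5.25, 6.125.
r(3.5) ≈ 1.5041, r(4.375) ≈ 1.6818, r(5.25) ≈ 1.8326, r(6.125) ≈ 1.9636.
Sum = Δs · [r(3.5) + r(4.375) + r(5.25) + r(6.125)].
Sum ≈ 6.1093.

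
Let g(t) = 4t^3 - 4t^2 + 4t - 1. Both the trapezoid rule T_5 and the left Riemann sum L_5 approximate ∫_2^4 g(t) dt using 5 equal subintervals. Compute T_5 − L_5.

36.8

T_5 = 189.04.
L_5 = 152.24.
T_5 − L_5 = 36.8.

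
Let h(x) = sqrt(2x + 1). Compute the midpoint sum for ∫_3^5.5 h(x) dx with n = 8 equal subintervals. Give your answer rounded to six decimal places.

Δx = (5.5 − 3)/8 = 0.3125.
Midpoints: 3.15625, 3.46875, 3.78125, 4.09375, 4.40625, 4.71875, 5.03125, 5.34375.
h(3.15625) ≈ 2.704163, h(3.46875) ≈ 2.817357, h(3.78125) ≈ 2.926175, h(4.09375) ≈ 3.031089, h(4.40625) ≈ 3.132491, h(4.71875) ≈ 3.230712, h(5.03125) ≈ 3.326034, h(5.34375) ≈ 3.418699.
Sum = Δx · [h(3.15625) + h(3.46875) + h(3.78125) + ...].
Sum ≈ 7.683350.

7.683350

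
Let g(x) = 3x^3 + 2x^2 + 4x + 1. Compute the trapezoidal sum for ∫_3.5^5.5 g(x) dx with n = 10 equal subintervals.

694.65

Δx = (5.5 − 3.5)/10 = 0.2.
g(3.5) = 168.125, g(3.7) = 195.139, g(3.9) = 224.977, g(4.1) = 257.783, g(4.3) = 293.701, g(4.5) = 332.875, g(4.7) = 375.449, g(4.9) = 421.567, g(5.1) = 471.373, g(5.3) = 525.011, g(5.5) = 582.625.
T_10 = (Δx/2)·[g(x_0) + 2g(x_1) + ... + 2g(x_{9}) + g(x_10)].
Sum = 694.65.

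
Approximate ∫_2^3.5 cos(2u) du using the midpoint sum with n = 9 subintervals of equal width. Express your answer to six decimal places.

0.710178

Δu = (3.5 − 2)/9 = 1/6.
Midpoints: 25/12, 2.25, 29/12, 31/12, 2.75, 35/12, 37/12, 3.25, 41/12.
f(25/12) ≈ -0.519036, f(2.25) ≈ -0.210796, f(29/12) ≈ 0.120650, f(31/12) ≈ 0.438813, f(2.75) ≈ 0.708670, f(35/12) ≈ 0.900511, f(37/12) ≈ 0.993219, f(3.25) ≈ 0.976588, f(41/12) ≈ 0.852447.
Sum = Δu · [f(25/12) + f(2.25) + f(29/12) + ...].
Sum ≈ 0.710178.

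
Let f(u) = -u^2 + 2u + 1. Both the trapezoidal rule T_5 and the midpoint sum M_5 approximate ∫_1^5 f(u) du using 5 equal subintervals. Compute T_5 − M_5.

-0.64

T_5 = -13.76.
M_5 = -13.12.
T_5 − M_5 = -0.64.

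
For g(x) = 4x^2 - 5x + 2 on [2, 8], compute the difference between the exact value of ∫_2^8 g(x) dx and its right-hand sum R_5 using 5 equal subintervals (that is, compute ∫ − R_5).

Exact integral: ∫_2^8 g(x) dx = 534.
R_5 = 665.76.
Error = 534 − 665.76 = -131.76.

-131.76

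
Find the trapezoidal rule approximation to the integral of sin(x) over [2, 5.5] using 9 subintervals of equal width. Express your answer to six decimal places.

-1.110605

Δx = (5.5 − 2)/9 = 7/18.
f(2) ≈ 0.909297, f(43/18) ≈ 0.683615, f(25/9) ≈ 0.355842, f(19/6) ≈ -0.025071, f(32/9) ≈ -0.402241, f(71/18) ≈ -0.719340, f(13/3) ≈ -0.929015, f(85/18) ≈ -0.999952, f(46/9) ≈ -0.921558, f(5.5) ≈ -0.705540.
T_9 = (Δx/2)·[f(x_0) + 2f(x_1) + ... + 2f(x_{8}) + f(x_9)].
Sum ≈ -1.110605.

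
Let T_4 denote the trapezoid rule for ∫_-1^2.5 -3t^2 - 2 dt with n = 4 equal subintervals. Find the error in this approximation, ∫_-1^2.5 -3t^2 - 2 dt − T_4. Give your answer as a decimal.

1.33984375

Exact integral: ∫_-1^2.5 f(t) dt = -23.625.
T_4 = -24.96484375.
Error = -23.625 − (-24.96484375) = 1.33984375.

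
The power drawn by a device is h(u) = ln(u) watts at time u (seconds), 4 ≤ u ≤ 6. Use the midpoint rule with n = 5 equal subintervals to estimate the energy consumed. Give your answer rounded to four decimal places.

Δu = (6 − 4)/5 = 0.4.
Midpoints: 4.2, 4.6, 5, 5.4, 5.8.
h(4.2) ≈ 1.4351, h(4.6) ≈ 1.5261, h(5) ≈ 1.6094, h(5.4) ≈ 1.6864, h(5.8) ≈ 1.7579.
Sum = Δu · [h(4.2) + h(4.6) + h(5) + h(5.4) + h(5.8)].
Sum ≈ 3.2059.

3.2059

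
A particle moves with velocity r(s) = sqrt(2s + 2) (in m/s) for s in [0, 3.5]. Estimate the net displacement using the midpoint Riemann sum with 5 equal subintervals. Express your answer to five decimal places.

Δs = (3.5 − 0)/5 = 0.7.
Midpoints: 0.35, 1.05, 1.75, 2.45, 3.15.
r(0.35) ≈ 1.64317, r(1.05) ≈ 2.02485, r(1.75) ≈ 2.34521, r(2.45) ≈ 2.62679, r(3.15) ≈ 2.88097.
Sum = Δs · [r(0.35) + r(1.05) + r(1.75) + r(2.45) + r(3.15)].
Sum ≈ 8.06468.

8.06468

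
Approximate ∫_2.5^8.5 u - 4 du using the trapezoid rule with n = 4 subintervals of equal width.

9

Δu = (8.5 − 2.5)/4 = 1.5.
f(2.5) = -1.5, f(4) = 0, f(5.5) = 1.5, f(7) = 3, f(8.5) = 4.5.
T_4 = (Δu/2)·[f(u_0) + 2f(u_1) + 2f(u_2) + 2f(u_3) + f(u_4)].
Sum = 9.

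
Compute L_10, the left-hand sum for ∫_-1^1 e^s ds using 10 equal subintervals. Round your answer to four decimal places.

Δs = (1 − (-1))/10 = 0.2.
Left endpoints: -1, -0.8, -0.6, -0.4, -0.2, 0, 0.2, 0.4, 0.6, 0.8.
f(-1) ≈ 0.3679, f(-0.8) ≈ 0.4493, f(-0.6) ≈ 0.5488, f(-0.4) ≈ 0.6703, f(-0.2) ≈ 0.8187, f(0) ≈ 1.0000, f(0.2) ≈ 1.2214, f(0.4) ≈ 1.4918, f(0.6) ≈ 1.8221, f(0.8) ≈ 2.2255.
Sum = Δs · [f(-1) + f(-0.8) + f(-0.6) + ...].
Sum ≈ 2.1232.

2.1232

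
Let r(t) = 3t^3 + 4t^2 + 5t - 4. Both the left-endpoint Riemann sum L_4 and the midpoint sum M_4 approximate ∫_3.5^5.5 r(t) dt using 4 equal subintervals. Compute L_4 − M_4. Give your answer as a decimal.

-107.5625

L_4 = 666.
M_4 = 773.5625.
L_4 − M_4 = -107.5625.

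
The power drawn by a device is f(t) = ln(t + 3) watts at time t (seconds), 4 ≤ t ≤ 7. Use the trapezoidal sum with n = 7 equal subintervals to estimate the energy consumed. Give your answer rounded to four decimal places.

6.4038

Δt = (7 − 4)/7 = 3/7.
f(4) ≈ 1.9459, f(31/7) ≈ 2.0053, f(34/7) ≈ 2.0614, f(37/7) ≈ 2.1145, f(40/7) ≈ 2.1650, f(43/7) ≈ 2.2130, f(46/7) ≈ 2.2588, f(7) ≈ 2.3026.
T_7 = (Δt/2)·[f(t_0) + 2f(t_1) + ... + 2f(t_{6}) + f(t_7)].
Sum ≈ 6.4038.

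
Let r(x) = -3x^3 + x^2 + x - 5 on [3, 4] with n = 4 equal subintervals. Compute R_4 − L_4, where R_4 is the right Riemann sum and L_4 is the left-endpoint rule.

-25.75

R_4 = -133.609375.
L_4 = -107.859375.
R_4 − L_4 = -25.75.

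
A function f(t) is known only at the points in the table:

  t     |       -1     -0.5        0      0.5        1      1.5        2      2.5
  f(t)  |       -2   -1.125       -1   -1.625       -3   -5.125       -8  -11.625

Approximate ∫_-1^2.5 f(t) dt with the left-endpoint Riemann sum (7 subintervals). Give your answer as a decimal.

-10.9375

Δt = 0.5.
Sum = 0.5·[(-2) + (-1.125) + (-1) + (-1.625) + (-3) + (-5.125) + (-8)] = -10.9375.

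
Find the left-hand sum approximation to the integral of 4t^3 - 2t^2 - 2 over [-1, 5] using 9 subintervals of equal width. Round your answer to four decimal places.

385.7778

Δt = (5 − (-1))/9 = 2/3.
Left endpoints: -1, -1/3, 1/3, 1, 5/3, 7/3, 3, 11/3, 13/3.
f(-1) = -8, f(-1/3) = -64/27, f(1/3) = -56/27, f(1) = 0, f(5/3) = 296/27, f(7/3) = 1024/27, f(3) = 88, f(11/3) = 4544/27, f(13/3) = 7720/27.
Sum = Δt · [f(-1) + f(-1/3) + f(1/3) + ...].
Sum ≈ 385.7778.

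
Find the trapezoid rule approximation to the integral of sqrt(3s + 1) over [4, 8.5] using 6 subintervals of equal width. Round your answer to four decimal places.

Δs = (8.5 − 4)/6 = 0.75.
f(4) ≈ 3.6056, f(4.75) ≈ 3.9051, f(5.5) ≈ 4.1833, f(6.25) ≈ 4.4441, f(7) ≈ 4.6904, f(7.75) ≈ 4.9244, f(8.5) ≈ 5.1478.
T_6 = (Δs/2)·[f(s_0) + 2f(s_1) + ... + 2f(s_{5}) + f(s_6)].
Sum ≈ 19.8930.

19.8930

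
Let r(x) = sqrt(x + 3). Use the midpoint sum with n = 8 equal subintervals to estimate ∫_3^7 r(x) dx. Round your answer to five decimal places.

Δx = (7 − 3)/8 = 0.5.
Midpoints: 3.25, 3.75, 4.25, 4.75, 5.25, 5.75, 6.25, 6.75.
r(3.25) ≈ 2.50000, r(3.75) ≈ 2.59808, r(4.25) ≈ 2.69258, r(4.75) ≈ 2.78388, r(5.25) ≈ 2.87228, r(5.75) ≈ 2.95804, r(6.25) ≈ 3.04138, r(6.75) ≈ 3.12250.
Sum = Δx · [r(3.25) + r(3.75) + r(4.25) + ...].
Sum ≈ 11.28437.

11.28437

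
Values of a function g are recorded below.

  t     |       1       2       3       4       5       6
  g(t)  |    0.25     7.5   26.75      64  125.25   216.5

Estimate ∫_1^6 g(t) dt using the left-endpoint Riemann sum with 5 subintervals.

223.75

Δt = 1.
Sum = 1·[0.25 + 7.5 + 26.75 + 64 + 125.25] = 223.75.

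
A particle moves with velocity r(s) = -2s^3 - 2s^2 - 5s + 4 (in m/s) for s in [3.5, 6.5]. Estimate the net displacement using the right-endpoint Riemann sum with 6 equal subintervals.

-1173.625

Δs = (6.5 − 3.5)/6 = 0.5.
Right endpoints: 4, 4.5, 5, 5.5, 6, 6.5.
r(4) = -176, r(4.5) = -241.25, r(5) = -321, r(5.5) = -416.75, r(6) = -530, r(6.5) = -662.25.
Sum = Δs · [r(4) + r(4.5) + r(5) + ...].
Sum = -1173.625.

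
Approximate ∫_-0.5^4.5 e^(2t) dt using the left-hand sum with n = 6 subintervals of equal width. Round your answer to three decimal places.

1572.309

Δt = (4.5 − (-0.5))/6 = 5/6.
Left endpoints: -0.5, 1/3, 7/6, 2, 17/6, 11/3.
f(-0.5) ≈ 0.368, f(1/3) ≈ 1.948, f(7/6) ≈ 10.312, f(2) ≈ 54.598, f(17/6) ≈ 289.069, f(11/3) ≈ 1530.475.
Sum = Δt · [f(-0.5) + f(1/3) + f(7/6) + ...].
Sum ≈ 1572.309.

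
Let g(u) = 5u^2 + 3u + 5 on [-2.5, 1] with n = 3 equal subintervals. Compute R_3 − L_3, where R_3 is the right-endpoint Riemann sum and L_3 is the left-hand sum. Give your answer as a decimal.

R_3 ≈ 32.115741.
L_3 ≈ 50.490741.
R_3 − L_3 = -18.375.

-18.375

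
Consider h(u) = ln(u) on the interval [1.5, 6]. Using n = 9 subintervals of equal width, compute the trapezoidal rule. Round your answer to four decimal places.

Δu = (6 − 1.5)/9 = 0.5.
h(1.5) ≈ 0.4055, h(2) ≈ 0.6931, h(2.5) ≈ 0.9163, h(3) ≈ 1.0986, h(3.5) ≈ 1.2528, h(4) ≈ 1.3863, h(4.5) ≈ 1.5041, h(5) ≈ 1.6094, h(5.5) ≈ 1.7047, h(6) ≈ 1.7918.
T_9 = (Δu/2)·[h(u_0) + 2h(u_1) + ... + 2h(u_{8}) + h(u_9)].
Sum ≈ 5.6320.

5.6320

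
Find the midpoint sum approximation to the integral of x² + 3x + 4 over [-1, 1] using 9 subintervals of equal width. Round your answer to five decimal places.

Δx = (1 − (-1))/9 = 2/9.
Midpoints: -8/9, -2/3, -4/9, -2/9, 0, 2/9, 4/9, 2/3, 8/9.
f(-8/9) = 172/81, f(-2/3) = 22/9, f(-4/9) = 232/81, f(-2/9) = 274/81, f(0) = 4, f(2/9) = 382/81, f(4/9) = 448/81, f(2/3) = 58/9, f(8/9) = 604/81.
Sum = Δx · [f(-8/9) + f(-2/3) + f(-4/9) + ...].
Sum ≈ 8.65844.

8.65844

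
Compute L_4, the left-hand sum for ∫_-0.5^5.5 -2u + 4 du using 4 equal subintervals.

Δu = (5.5 − (-0.5))/4 = 1.5.
Left endpoints: -0.5, 1, 2.5, 4.
f(-0.5) = 5, f(1) = 2, f(2.5) = -1, f(4) = -4.
Sum = Δu · [f(-0.5) + f(1) + f(2.5) + f(4)].
Sum = 3.

3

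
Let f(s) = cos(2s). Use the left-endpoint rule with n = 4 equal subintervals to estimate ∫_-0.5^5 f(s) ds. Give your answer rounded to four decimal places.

Δs = (5 − (-0.5))/4 = 1.375.
Left endpoints: -0.5, 0.875, 2.25, 3.625.
f(-0.5) ≈ 0.5403, f(0.875) ≈ -0.1782, f(2.25) ≈ -0.2108, f(3.625) ≈ 0.5679.
Sum = Δs · [f(-0.5) + f(0.875) + f(2.25) + f(3.625)].
Sum ≈ 0.9889.

0.9889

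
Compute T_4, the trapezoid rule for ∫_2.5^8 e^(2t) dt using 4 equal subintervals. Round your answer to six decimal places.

Δt = (8 − 2.5)/4 = 1.375.
f(2.5) ≈ 148.413159, f(3.875) ≈ 2321.572415, f(5.25) ≈ 36315.502674, f(6.625) ≈ 568070.040022, f(8) ≈ 8886110.520508.
T_4 = (Δt/2)·[f(t_0) + 2f(t_1) + 2f(t_2) + 2f(t_3) + f(t_4)].
Sum ≈ 6943525.300174.

6943525.300174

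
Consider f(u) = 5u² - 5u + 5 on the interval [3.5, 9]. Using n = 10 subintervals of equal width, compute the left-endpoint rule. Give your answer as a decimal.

913.584375

Δu = (9 − 3.5)/10 = 0.55.
Left endpoints: 3.5, 4.05, 4.6, 5.15, 5.7, 6.25, 6.8, 7.35, 7.9, 8.45.
f(3.5) = 48.75, f(4.05) = 66.7625, f(4.6) = 87.8, f(5.15) = 111.8625, f(5.7) = 138.95, f(6.25) = 169.0625, f(6.8) = 202.2, f(7.35) = 238.3625, f(7.9) = 277.55, f(8.45) = 319.7625.
Sum = Δu · [f(3.5) + f(4.05) + f(4.6) + ...].
Sum = 913.584375.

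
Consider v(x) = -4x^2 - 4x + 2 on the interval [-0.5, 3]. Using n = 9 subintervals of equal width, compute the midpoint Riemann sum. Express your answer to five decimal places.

Δx = (3 − (-0.5))/9 = 7/18.
Midpoints: -11/36, 1/12, 17/36, 31/36, 1.25, 59/36, 73/36, 29/12, 101/36.
v(-11/36) = 923/324, v(1/12) = 59/36, v(17/36) = -253/324, v(31/36) = -1429/324, v(1.25) = -9.25, v(59/36) = -4957/324, v(73/36) = -7309/324, v(29/12) = -1117/36, v(101/36) = -13189/324.
Sum = Δx · [v(-11/36) + v(1/12) + v(17/36) + ...].
Sum ≈ -46.49023.

-46.49023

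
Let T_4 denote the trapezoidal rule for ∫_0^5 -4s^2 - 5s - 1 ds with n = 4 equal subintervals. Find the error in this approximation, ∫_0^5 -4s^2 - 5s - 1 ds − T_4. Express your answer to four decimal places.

5.2083

Exact integral: ∫_0^5 f(s) ds ≈ -234.166667.
T_4 = -239.375.
Error ≈ -234.166667 − (-239.375) ≈ 5.2083.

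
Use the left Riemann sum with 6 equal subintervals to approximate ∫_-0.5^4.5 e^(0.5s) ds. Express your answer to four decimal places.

14.0404

Δs = (4.5 − (-0.5))/6 = 5/6.
Left endpoints: -0.5, 1/3, 7/6, 2, 17/6, 11/3.
f(-0.5) ≈ 0.7788, f(1/3) ≈ 1.1814, f(7/6) ≈ 1.7920, f(2) ≈ 2.7183, f(17/6) ≈ 4.1234, f(11/3) ≈ 6.2547.
Sum = Δs · [f(-0.5) + f(1/3) + f(7/6) + ...].
Sum ≈ 14.0404.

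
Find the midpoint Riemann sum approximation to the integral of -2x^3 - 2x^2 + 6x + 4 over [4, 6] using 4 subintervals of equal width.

-552

Δx = (6 − 4)/4 = 0.5.
Midpoints: 4.25, 4.75, 5.25, 5.75.
f(4.25) = -160.15625, f(4.75) = -226.96875, f(5.25) = -309.03125, f(5.75) = -407.84375.
Sum = Δx · [f(4.25) + f(4.75) + f(5.25) + f(5.75)].
Sum = -552.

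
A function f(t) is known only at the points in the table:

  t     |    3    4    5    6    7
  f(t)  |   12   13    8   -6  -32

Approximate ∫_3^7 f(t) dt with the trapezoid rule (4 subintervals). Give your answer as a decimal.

Δt = 1.
T_4 = (1/2)·[12 + 2·13 + 2·8 + 2·(-6) + (-32)] = 5.

5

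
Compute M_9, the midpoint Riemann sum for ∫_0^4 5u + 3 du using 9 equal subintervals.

Δu = (4 − 0)/9 = 4/9.
Midpoints: 2/9, 2/3, 10/9, 14/9, 2, 22/9, 26/9, 10/3, 34/9.
f(2/9) = 37/9, f(2/3) = 19/3, f(10/9) = 77/9, f(14/9) = 97/9, f(2) = 13, f(22/9) = 137/9, f(26/9) = 157/9, f(10/3) = 59/3, f(34/9) = 197/9.
Sum = Δu · [f(2/9) + f(2/3) + f(10/9) + ...].
Sum = 52.

52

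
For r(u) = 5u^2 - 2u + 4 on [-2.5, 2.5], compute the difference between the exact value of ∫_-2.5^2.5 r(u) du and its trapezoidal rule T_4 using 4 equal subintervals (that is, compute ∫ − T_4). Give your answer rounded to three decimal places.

Exact integral: ∫_-2.5^2.5 r(u) du ≈ 72.08333.
T_4 = 78.59375.
Error ≈ 72.08333 − 78.59375 ≈ -6.510.

-6.510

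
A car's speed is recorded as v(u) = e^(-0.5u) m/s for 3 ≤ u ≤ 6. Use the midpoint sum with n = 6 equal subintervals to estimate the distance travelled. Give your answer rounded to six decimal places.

0.345785

Δu = (6 − 3)/6 = 0.5.
Midpoints: 3.25, 3.75, 4.25, 4.75, 5.25, 5.75.
v(3.25) ≈ 0.196912, v(3.75) ≈ 0.153355, v(4.25) ≈ 0.119433, v(4.75) ≈ 0.093014, v(5.25) ≈ 0.072440, v(5.75) ≈ 0.056416.
Sum = Δu · [v(3.25) + v(3.75) + v(4.25) + ...].
Sum ≈ 0.345785.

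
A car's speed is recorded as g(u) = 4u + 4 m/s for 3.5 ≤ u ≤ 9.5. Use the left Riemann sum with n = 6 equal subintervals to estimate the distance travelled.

168

Δu = (9.5 − 3.5)/6 = 1.
Left endpoints: 3.5, 4.5, 5.5, 6.5, 7.5, 8.5.
g(3.5) = 18, g(4.5) = 22, g(5.5) = 26, g(6.5) = 30, g(7.5) = 34, g(8.5) = 38.
Sum = Δu · [g(3.5) + g(4.5) + g(5.5) + ...].
Sum = 168.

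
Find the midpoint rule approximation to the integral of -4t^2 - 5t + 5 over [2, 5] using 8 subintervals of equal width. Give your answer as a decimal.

-193.359375

Δt = (5 − 2)/8 = 0.375.
Midpoints: 2.1875, 2.5625, 2.9375, 3.3125, 3.6875, 4.0625, 4.4375, 4.8125.
f(2.1875) = -25.078125, f(2.5625) = -34.078125, f(2.9375) = -44.203125, f(3.3125) = -55.453125, f(3.6875) = -67.828125, f(4.0625) = -81.328125, f(4.4375) = -95.953125, f(4.8125) = -111.703125.
Sum = Δt · [f(2.1875) + f(2.5625) + f(2.9375) + ...].
Sum = -193.359375.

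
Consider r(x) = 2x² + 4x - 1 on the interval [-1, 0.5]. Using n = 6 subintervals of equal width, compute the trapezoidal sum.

Δx = (0.5 − (-1))/6 = 0.25.
r(-1) = -3, r(-0.75) = -2.875, r(-0.5) = -2.5, r(-0.25) = -1.875, r(0) = -1, r(0.25) = 0.125, r(0.5) = 1.5.
T_6 = (Δx/2)·[r(x_0) + 2r(x_1) + ... + 2r(x_{5}) + r(x_6)].
Sum = -2.21875.

-2.21875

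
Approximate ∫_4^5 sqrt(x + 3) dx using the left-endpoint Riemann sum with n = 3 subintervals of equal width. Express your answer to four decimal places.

Δx = (5 − 4)/3 = 1/3.
Left endpoints: 4, 13/3, 14/3.
f(4) ≈ 2.6458, f(13/3) ≈ 2.7080, f(14/3) ≈ 2.7689.
Sum = Δx · [f(4) + f(13/3) + f(14/3)].
Sum ≈ 2.7075.

2.7075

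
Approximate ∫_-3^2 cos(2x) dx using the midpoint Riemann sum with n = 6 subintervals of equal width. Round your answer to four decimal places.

-0.5833

Δx = (2 − (-3))/6 = 5/6.
Midpoints: -31/12, -1.75, -11/12, -1/12, 0.75, 19/12.
f(-31/12) ≈ 0.4388, f(-1.75) ≈ -0.9365, f(-11/12) ≈ -0.2595, f(-1/12) ≈ 0.9861, f(0.75) ≈ 0.0707, f(19/12) ≈ -0.9997.
Sum = Δx · [f(-31/12) + f(-1.75) + f(-11/12) + ...].
Sum ≈ -0.5833.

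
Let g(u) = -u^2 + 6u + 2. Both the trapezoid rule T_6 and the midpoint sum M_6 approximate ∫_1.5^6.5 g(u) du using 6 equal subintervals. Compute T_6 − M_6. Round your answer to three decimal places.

-0.868

T_6 ≈ 39.00463.
M_6 ≈ 39.87269.
T_6 − M_6 ≈ -0.868.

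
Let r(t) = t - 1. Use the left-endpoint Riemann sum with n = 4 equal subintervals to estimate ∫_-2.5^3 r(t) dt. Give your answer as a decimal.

Δt = (3 − (-2.5))/4 = 1.375.
Left endpoints: -2.5, -1.125, 0.25, 1.625.
r(-2.5) = -3.5, r(-1.125) = -2.125, r(0.25) = -0.75, r(1.625) = 0.625.
Sum = Δt · [r(-2.5) + r(-1.125) + r(0.25) + r(1.625)].
Sum = -7.90625.

-7.90625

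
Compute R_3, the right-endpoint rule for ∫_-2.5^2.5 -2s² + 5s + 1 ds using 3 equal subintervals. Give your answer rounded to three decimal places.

Δs = (2.5 − (-2.5))/3 = 5/3.
Right endpoints: -5/6, 5/6, 2.5.
f(-5/6) = -41/9, f(5/6) = 34/9, f(2.5) = 1.
Sum = Δs · [f(-5/6) + f(5/6) + f(2.5)].
Sum ≈ 0.370.

0.370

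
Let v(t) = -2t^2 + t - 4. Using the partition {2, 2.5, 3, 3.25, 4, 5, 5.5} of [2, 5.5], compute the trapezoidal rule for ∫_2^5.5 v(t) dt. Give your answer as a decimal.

Subinterval widths: 0.5, 0.5, 0.25, 0.75, 1, 0.5.
v(2) = -10, v(2.5) = -14, v(3) = -19, v(3.25) = -21.875, v(4) = -32, v(5) = -49, v(5.5) = -59.
On each subinterval the trapezoid contributes (Δt_i/2)·[v(t_{i-1}) + v(t_i)].
Sum = -107.0625.

-107.0625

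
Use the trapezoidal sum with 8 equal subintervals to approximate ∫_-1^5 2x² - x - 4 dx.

Δx = (5 − (-1))/8 = 0.75.
f(-1) = -1, f(-0.25) = -3.625, f(0.5) = -4, f(1.25) = -2.125, f(2) = 2, f(2.75) = 8.375, f(3.5) = 17, f(4.25) = 27.875, f(5) = 41.
T_8 = (Δx/2)·[f(x_0) + 2f(x_1) + ... + 2f(x_{7}) + f(x_8)].
Sum = 49.125.

49.125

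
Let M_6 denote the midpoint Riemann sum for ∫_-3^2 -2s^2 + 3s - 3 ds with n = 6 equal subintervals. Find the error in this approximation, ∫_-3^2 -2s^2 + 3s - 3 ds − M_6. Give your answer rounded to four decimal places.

-0.5787

Exact integral: ∫_-3^2 f(s) ds ≈ -45.833333.
M_6 ≈ -45.254630.
Error ≈ -45.833333 − (-45.254630) ≈ -0.5787.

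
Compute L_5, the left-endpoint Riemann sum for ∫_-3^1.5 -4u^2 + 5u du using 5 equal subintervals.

Δu = (1.5 − (-3))/5 = 0.9.
Left endpoints: -3, -2.1, -1.2, -0.3, 0.6.
f(-3) = -51, f(-2.1) = -28.14, f(-1.2) = -11.76, f(-0.3) = -1.86, f(0.6) = 1.56.
Sum = Δu · [f(-3) + f(-2.1) + f(-1.2) + f(-0.3) + f(0.6)].
Sum = -82.08.

-82.08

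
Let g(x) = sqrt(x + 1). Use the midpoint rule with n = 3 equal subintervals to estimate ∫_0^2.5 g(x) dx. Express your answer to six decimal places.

3.705150

Δx = (2.5 − 0)/3 = 5/6.
Midpoints: 5/12, 1.25, 25/12.
g(5/12) ≈ 1.190238, g(1.25) ≈ 1.500000, g(25/12) ≈ 1.755942.
Sum = Δx · [g(5/12) + g(1.25) + g(25/12)].
Sum ≈ 3.705150.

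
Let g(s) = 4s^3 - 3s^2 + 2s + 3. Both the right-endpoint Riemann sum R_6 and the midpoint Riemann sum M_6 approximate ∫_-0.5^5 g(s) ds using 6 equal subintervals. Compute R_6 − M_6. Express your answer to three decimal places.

R_6 ≈ 759.95486.
M_6 ≈ 531.81944.
R_6 − M_6 ≈ 228.135.

228.135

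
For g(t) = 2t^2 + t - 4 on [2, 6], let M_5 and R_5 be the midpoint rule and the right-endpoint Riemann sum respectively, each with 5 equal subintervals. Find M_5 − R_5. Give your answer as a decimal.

M_5 = 138.24.
R_5 = 166.72.
M_5 − R_5 = -28.48.

-28.48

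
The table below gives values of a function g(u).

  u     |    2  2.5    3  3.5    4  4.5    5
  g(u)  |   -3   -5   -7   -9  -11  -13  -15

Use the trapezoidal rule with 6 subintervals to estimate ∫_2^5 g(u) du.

-27

Δu = 0.5.
T_6 = (0.5/2)·[(-3) + 2·(-5) + 2·(-7) + 2·(-9) + 2·(-11) + 2·(-13) + (-15)] = -27.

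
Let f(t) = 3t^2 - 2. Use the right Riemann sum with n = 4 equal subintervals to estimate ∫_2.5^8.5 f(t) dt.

Δt = (8.5 − 2.5)/4 = 1.5.
Right endpoints: 4, 5.5, 7, 8.5.
f(4) = 46, f(5.5) = 88.75, f(7) = 145, f(8.5) = 214.75.
Sum = Δt · [f(4) + f(5.5) + f(7) + f(8.5)].
Sum = 741.75.

741.75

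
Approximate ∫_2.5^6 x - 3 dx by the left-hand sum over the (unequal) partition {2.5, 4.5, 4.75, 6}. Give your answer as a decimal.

1.5625

Subinterval widths: 2, 0.25, 1.25.
Left endpoints: 2.5, 4.5, 4.75.
f(2.5) = -0.5, f(4.5) = 1.5, f(4.75) = 1.75.
Sum = Σ Δx_i · f(x_i).
Sum = 1.5625.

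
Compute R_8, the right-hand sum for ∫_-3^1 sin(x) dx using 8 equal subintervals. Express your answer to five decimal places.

Δx = (1 − (-3))/8 = 0.5.
Right endpoints: -2.5, -2, -1.5, -1, -0.5, 0, 0.5, 1.
f(-2.5) ≈ -0.59847, f(-2) ≈ -0.90930, f(-1.5) ≈ -0.99749, f(-1) ≈ -0.84147, f(-0.5) ≈ -0.47943, f(0) ≈ 0.00000, f(0.5) ≈ 0.47943, f(1) ≈ 0.84147.
Sum = Δx · [f(-2.5) + f(-2) + f(-1.5) + ...].
Sum ≈ -1.25263.

-1.25263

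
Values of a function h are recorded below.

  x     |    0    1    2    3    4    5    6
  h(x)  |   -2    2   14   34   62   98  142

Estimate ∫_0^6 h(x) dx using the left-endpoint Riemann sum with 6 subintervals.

Δx = 1.
Sum = 1·[(-2) + 2 + 14 + 34 + 62 + 98] = 208.

208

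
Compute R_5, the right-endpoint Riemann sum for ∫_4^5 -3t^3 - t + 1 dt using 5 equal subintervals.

Δt = (5 − 4)/5 = 0.2.
Right endpoints: 4.2, 4.4, 4.6, 4.8, 5.
f(4.2) = -225.464, f(4.4) = -258.952, f(4.6) = -295.608, f(4.8) = -335.576, f(5) = -379.
Sum = Δt · [f(4.2) + f(4.4) + f(4.6) + f(4.8) + f(5)].
Sum = -298.92.

-298.92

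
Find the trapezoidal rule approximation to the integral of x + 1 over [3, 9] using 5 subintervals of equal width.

42

Δx = (9 − 3)/5 = 1.2.
f(3) = 4, f(4.2) = 5.2, f(5.4) = 6.4, f(6.6) = 7.6, f(7.8) = 8.8, f(9) = 10.
T_5 = (Δx/2)·[f(x_0) + 2f(x_1) + ... + 2f(x_{4}) + f(x_5)].
Sum = 42.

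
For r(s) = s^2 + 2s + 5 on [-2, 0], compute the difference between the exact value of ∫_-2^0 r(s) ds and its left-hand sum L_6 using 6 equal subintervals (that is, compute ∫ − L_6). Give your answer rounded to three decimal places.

-0.037

Exact integral: ∫_-2^0 r(s) ds ≈ 8.66667.
L_6 ≈ 8.70370.
Error ≈ 8.66667 − 8.70370 ≈ -0.037.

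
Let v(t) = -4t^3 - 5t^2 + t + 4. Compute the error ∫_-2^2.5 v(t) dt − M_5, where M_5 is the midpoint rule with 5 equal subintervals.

-2.43

Exact integral: ∫_-2^2.5 v(t) dt = -43.3125.
M_5 = -40.8825.
Error = -43.3125 − (-40.8825) = -2.43.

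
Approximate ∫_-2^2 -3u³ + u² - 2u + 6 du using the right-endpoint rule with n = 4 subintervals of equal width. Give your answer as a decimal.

2

Δu = (2 − (-2))/4 = 1.
Right endpoints: -1, 0, 1, 2.
f(-1) = 12, f(0) = 6, f(1) = 2, f(2) = -18.
Sum = Δu · [f(-1) + f(0) + f(1) + f(2)].
Sum = 2.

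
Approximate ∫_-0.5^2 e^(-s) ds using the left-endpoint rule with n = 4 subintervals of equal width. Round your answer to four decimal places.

Δs = (2 − (-0.5))/4 = 0.625.
Left endpoints: -0.5, 0.125, 0.75, 1.375.
f(-0.5) ≈ 1.6487, f(0.125) ≈ 0.8825, f(0.75) ≈ 0.4724, f(1.375) ≈ 0.2528.
Sum = Δs · [f(-0.5) + f(0.125) + f(0.75) + f(1.375)].
Sum ≈ 2.0353.

2.0353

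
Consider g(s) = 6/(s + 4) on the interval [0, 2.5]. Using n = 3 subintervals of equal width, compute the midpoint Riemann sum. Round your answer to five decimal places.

Δs = (2.5 − 0)/3 = 5/6.
Midpoints: 5/12, 1.25, 25/12.
g(5/12) = 72/53, g(1.25) = 8/7, g(25/12) = 72/73.
Sum = Δs · [g(5/12) + g(1.25) + g(25/12)].
Sum ≈ 2.90637.

2.90637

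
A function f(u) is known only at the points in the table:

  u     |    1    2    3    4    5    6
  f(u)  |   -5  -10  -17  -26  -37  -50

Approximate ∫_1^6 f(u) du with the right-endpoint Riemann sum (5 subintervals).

Δu = 1.
Sum = 1·[(-10) + (-17) + (-26) + (-37) + (-50)] = -140.

-140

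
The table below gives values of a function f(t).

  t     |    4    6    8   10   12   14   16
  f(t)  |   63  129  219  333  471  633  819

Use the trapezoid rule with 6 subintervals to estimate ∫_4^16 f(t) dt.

4452

Δt = 2.
T_6 = (2/2)·[63 + 2·129 + 2·219 + 2·333 + 2·471 + 2·633 + 819] = 4452.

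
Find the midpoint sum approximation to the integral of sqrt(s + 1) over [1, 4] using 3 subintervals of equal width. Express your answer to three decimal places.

5.573

Δs = (4 − 1)/3 = 1.
Midpoints: 1.5, 2.5, 3.5.
f(1.5) ≈ 1.581, f(2.5) ≈ 1.871, f(3.5) ≈ 2.121.
Sum = Δs · [f(1.5) + f(2.5) + f(3.5)].
Sum ≈ 5.573.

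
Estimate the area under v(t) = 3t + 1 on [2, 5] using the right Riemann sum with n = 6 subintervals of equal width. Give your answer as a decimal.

36.75

Δt = (5 − 2)/6 = 0.5.
Right endpoints: 2.5, 3, 3.5, 4, 4.5, 5.
v(2.5) = 8.5, v(3) = 10, v(3.5) = 11.5, v(4) = 13, v(4.5) = 14.5, v(5) = 16.
Sum = Δt · [v(2.5) + v(3) + v(3.5) + ...].
Sum = 36.75.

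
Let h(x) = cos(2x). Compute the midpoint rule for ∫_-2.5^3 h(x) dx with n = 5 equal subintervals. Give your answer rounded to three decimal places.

-0.764

Δx = (3 − (-2.5))/5 = 1.1.
Midpoints: -1.95, -0.85, 0.25, 1.35, 2.45.
h(-1.95) ≈ -0.726, h(-0.85) ≈ -0.129, h(0.25) ≈ 0.878, h(1.35) ≈ -0.904, h(2.45) ≈ 0.187.
Sum = Δx · [h(-1.95) + h(-0.85) + h(0.25) + h(1.35) + h(2.45)].
Sum ≈ -0.764.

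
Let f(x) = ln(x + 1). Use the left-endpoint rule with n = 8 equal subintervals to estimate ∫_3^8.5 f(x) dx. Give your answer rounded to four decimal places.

Δx = (8.5 − 3)/8 = 0.6875.
Left endpoints: 3, 3.6875, 4.375, 5.0625, 5.75, 6.4375, 7.125, 7.8125.
f(3) ≈ 1.3863, f(3.6875) ≈ 1.5449, f(4.375) ≈ 1.6818, f(5.0625) ≈ 1.8021, f(5.75) ≈ 1.9095, f(6.4375) ≈ 2.0065, f(7.125) ≈ 2.0949, f(7.8125) ≈ 2.1762.
Sum = Δx · [f(3) + f(3.6875) + f(4.375) + ...].
Sum ≈ 10.0391.

10.0391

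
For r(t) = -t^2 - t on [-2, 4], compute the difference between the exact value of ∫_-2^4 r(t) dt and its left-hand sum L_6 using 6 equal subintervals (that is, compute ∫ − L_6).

-8

Exact integral: ∫_-2^4 r(t) dt = -30.
L_6 = -22.
Error = -30 − (-22) = -8.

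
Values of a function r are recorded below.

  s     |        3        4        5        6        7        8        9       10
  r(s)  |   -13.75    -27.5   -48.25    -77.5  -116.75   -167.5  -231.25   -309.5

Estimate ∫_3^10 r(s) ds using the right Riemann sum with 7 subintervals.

Δs = 1.
Sum = 1·[(-27.5) + (-48.25) + (-77.5) + (-116.75) + (-167.5) + (-231.25) + (-309.5)] = -978.25.

-978.25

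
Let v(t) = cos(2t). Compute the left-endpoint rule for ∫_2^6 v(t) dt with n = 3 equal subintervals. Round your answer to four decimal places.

Δt = (6 − 2)/3 = 4/3.
Left endpoints: 2, 10/3, 14/3.
v(2) ≈ -0.6536, v(10/3) ≈ 0.9274, v(14/3) ≈ -0.9958.
Sum = Δt · [v(2) + v(10/3) + v(14/3)].
Sum ≈ -0.9628.

-0.9628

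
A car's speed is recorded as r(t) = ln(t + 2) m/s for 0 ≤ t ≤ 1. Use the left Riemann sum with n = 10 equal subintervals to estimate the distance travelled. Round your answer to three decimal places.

Δt = (1 − 0)/10 = 0.1.
Left endpoints: 0, 0.1, 0.2, 0.3, 0.4, 0.5, 0.6, 0.7, 0.8, 0.9.
r(0) ≈ 0.693, r(0.1) ≈ 0.742, r(0.2) ≈ 0.788, r(0.3) ≈ 0.833, r(0.4) ≈ 0.875, r(0.5) ≈ 0.916, r(0.6) ≈ 0.956, r(0.7) ≈ 0.993, r(0.8) ≈ 1.030, r(0.9) ≈ 1.065.
Sum = Δt · [r(0) + r(0.1) + r(0.2) + ...].
Sum ≈ 0.889.

0.889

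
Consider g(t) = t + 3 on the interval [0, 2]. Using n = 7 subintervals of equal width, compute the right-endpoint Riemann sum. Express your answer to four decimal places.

Δt = (2 − 0)/7 = 2/7.
Right endpoints: 2/7, 4/7, 6/7, 8/7, 10/7, 12/7, 2.
g(2/7) = 23/7, g(4/7) = 25/7, g(6/7) = 27/7, g(8/7) = 29/7, g(10/7) = 31/7, g(12/7) = 33/7, g(2) = 5.
Sum = Δt · [g(2/7) + g(4/7) + g(6/7) + ...].
Sum ≈ 8.2857.

8.2857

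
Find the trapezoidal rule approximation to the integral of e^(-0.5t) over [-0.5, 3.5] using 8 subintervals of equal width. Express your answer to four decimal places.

Δt = (3.5 − (-0.5))/8 = 0.5.
f(-0.5) ≈ 1.2840, f(0) ≈ 1.0000, f(0.5) ≈ 0.7788, f(1) ≈ 0.6065, f(1.5) ≈ 0.4724, f(2) ≈ 0.3679, f(2.5) ≈ 0.2865, f(3) ≈ 0.2231, f(3.5) ≈ 0.1738.
T_8 = (Δt/2)·[f(t_0) + 2f(t_1) + ... + 2f(t_{7}) + f(t_8)].
Sum ≈ 2.2321.

2.2321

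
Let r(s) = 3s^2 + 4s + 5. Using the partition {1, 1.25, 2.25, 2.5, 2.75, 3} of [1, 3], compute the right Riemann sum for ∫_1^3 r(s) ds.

Subinterval widths: 0.25, 1, 0.25, 0.25, 0.25.
Right endpoints: 1.25, 2.25, 2.5, 2.75, 3.
r(1.25) = 14.6875, r(2.25) = 29.1875, r(2.5) = 33.75, r(2.75) = 38.6875, r(3) = 44.
Sum = Σ Δs_i · r(s_i).
Sum = 61.96875.

61.96875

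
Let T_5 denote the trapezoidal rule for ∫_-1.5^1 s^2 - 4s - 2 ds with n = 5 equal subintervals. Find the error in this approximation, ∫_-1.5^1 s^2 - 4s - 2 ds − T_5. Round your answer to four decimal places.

Exact integral: ∫_-1.5^1 f(s) ds ≈ -1.041667.
T_5 = -0.9375.
Error ≈ -1.041667 − (-0.9375) ≈ -0.1042.

-0.1042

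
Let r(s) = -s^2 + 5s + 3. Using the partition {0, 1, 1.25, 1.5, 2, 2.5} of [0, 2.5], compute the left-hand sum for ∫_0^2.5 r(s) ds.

15.296875

Subinterval widths: 1, 0.25, 0.25, 0.5, 0.5.
Left endpoints: 0, 1, 1.25, 1.5, 2.
r(0) = 3, r(1) = 7, r(1.25) = 7.6875, r(1.5) = 8.25, r(2) = 9.
Sum = Σ Δs_i · r(s_i).
Sum = 15.296875.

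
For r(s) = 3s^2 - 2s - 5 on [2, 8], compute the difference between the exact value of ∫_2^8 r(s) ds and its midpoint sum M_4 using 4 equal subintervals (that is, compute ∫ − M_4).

3.375

Exact integral: ∫_2^8 r(s) ds = 414.
M_4 = 410.625.
Error = 414 − 410.625 = 3.375.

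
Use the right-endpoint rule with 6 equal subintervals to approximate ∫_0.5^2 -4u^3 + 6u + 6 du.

Δu = (2 − 0.5)/6 = 0.25.
Right endpoints: 0.75, 1, 1.25, 1.5, 1.75, 2.
f(0.75) = 8.8125, f(1) = 8, f(1.25) = 5.6875, f(1.5) = 1.5, f(1.75) = -4.9375, f(2) = -14.
Sum = Δu · [f(0.75) + f(1) + f(1.25) + ...].
Sum = 1.265625.

1.265625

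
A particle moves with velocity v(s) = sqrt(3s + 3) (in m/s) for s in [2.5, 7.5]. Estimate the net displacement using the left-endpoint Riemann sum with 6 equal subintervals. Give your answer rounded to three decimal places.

20.291

Δs = (7.5 − 2.5)/6 = 5/6.
Left endpoints: 2.5, 10/3, 25/6, 5, 35/6, 20/3.
v(2.5) ≈ 3.240, v(10/3) ≈ 3.606, v(25/6) ≈ 3.937, v(5) ≈ 4.243, v(35/6) ≈ 4.528, v(20/3) ≈ 4.796.
Sum = Δs · [v(2.5) + v(10/3) + v(25/6) + ...].
Sum ≈ 20.291.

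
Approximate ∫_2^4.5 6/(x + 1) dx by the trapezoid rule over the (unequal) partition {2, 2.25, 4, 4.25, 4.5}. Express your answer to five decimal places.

Subinterval widths: 0.25, 1.75, 0.25, 0.25.
f(2) = 2, f(2.25) = 24/13, f(4) = 1.2, f(4.25) = 8/7, f(4.5) = 12/11.
On each subinterval the trapezoid contributes (Δx_i/2)·[f(x_{i-1}) + f(x_i)].
Sum ≈ 3.71823.

3.71823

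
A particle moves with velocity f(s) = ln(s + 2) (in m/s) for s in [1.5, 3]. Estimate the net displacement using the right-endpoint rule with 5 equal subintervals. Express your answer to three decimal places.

Δs = (3 − 1.5)/5 = 0.3.
Right endpoints: 1.8, 2.1, 2.4, 2.7, 3.
f(1.8) ≈ 1.335, f(2.1) ≈ 1.411, f(2.4) ≈ 1.482, f(2.7) ≈ 1.548, f(3) ≈ 1.609.
Sum = Δs · [f(1.8) + f(2.1) + f(2.4) + f(2.7) + f(3)].
Sum ≈ 2.215.

2.215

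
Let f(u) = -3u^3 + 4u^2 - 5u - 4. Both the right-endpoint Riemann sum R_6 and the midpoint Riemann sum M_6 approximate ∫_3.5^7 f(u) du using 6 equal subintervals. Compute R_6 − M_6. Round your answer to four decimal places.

-237.7159

R_6 ≈ -1627.334925.
M_6 ≈ -1389.618996.
R_6 − M_6 ≈ -237.7159.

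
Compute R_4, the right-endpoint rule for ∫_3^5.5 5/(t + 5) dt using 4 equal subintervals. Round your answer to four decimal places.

Δt = (5.5 − 3)/4 = 0.625.
Right endpoints: 3.625, 4.25, 4.875, 5.5.
f(3.625) = 40/69, f(4.25) = 20/37, f(4.875) = 40/79, f(5.5) = 10/21.
Sum = Δt · [f(3.625) + f(4.25) + f(4.875) + f(5.5)].
Sum ≈ 1.3142.

1.3142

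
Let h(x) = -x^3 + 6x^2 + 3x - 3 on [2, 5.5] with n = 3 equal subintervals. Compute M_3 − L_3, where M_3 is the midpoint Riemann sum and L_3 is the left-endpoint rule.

11.8671875

M_3 ≈ 122.943576.
L_3 ≈ 111.076389.
M_3 − L_3 = 11.8671875.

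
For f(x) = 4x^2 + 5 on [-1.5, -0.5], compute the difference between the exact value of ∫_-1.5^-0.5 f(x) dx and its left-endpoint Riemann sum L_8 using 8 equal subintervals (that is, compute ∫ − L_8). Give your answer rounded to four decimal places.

-0.5104

Exact integral: ∫_-1.5^-0.5 f(x) dx ≈ 9.333333.
L_8 = 9.84375.
Error ≈ 9.333333 − 9.84375 ≈ -0.5104.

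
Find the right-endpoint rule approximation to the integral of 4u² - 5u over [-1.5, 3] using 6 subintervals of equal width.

27

Δu = (3 − (-1.5))/6 = 0.75.
Right endpoints: -0.75, 0, 0.75, 1.5, 2.25, 3.
f(-0.75) = 6, f(0) = 0, f(0.75) = -1.5, f(1.5) = 1.5, f(2.25) = 9, f(3) = 21.
Sum = Δu · [f(-0.75) + f(0) + f(0.75) + ...].
Sum = 27.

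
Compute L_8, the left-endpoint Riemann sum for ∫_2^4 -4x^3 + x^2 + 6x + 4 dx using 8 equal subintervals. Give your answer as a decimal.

-153.0625

Δx = (4 − 2)/8 = 0.25.
Left endpoints: 2, 2.25, 2.5, 2.75, 3, 3.25, 3.5, 3.75.
f(2) = -12, f(2.25) = -23, f(2.5) = -37.25, f(2.75) = -55.125, f(3) = -77, f(3.25) = -103.25, f(3.5) = -134.25, f(3.75) = -170.375.
Sum = Δx · [f(2) + f(2.25) + f(2.5) + ...].
Sum = -153.0625.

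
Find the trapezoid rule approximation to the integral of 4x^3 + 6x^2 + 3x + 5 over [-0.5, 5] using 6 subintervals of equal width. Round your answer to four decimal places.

965.2309

Δx = (5 − (-0.5))/6 = 11/12.
f(-0.5) = 4.5, f(5/12) = 3275/432, f(4/3) = 787/27, f(2.25) = 87.6875, f(19/6) = 10891/54, f(49/12) = 168319/432, f(5) = 670.
T_6 = (Δx/2)·[f(x_0) + 2f(x_1) + ... + 2f(x_{5}) + f(x_6)].
Sum ≈ 965.2309.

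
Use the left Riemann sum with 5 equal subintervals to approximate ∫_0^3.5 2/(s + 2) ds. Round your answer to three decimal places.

2.263

Δs = (3.5 − 0)/5 = 0.7.
Left endpoints: 0, 0.7, 1.4, 2.1, 2.8.
f(0) = 1, f(0.7) = 20/27, f(1.4) = 10/17, f(2.1) = 20/41, f(2.8) = 5/12.
Sum = Δs · [f(0) + f(0.7) + f(1.4) + f(2.1) + f(2.8)].
Sum ≈ 2.263.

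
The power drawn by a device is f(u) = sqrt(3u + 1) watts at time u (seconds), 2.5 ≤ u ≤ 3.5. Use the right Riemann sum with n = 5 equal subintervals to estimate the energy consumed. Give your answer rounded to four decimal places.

Δu = (3.5 − 2.5)/5 = 0.2.
Right endpoints: 2.7, 2.9, 3.1, 3.3, 3.5.
f(2.7) ≈ 3.0166, f(2.9) ≈ 3.1145, f(3.1) ≈ 3.2094, f(3.3) ≈ 3.3015, f(3.5) ≈ 3.3912.
Sum = Δu · [f(2.7) + f(2.9) + f(3.1) + f(3.3) + f(3.5)].
Sum ≈ 3.2066.

3.2066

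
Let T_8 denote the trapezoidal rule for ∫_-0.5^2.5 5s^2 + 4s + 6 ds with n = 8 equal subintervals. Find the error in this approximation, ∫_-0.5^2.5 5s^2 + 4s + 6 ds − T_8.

-0.3515625

Exact integral: ∫_-0.5^2.5 f(s) ds = 56.25.
T_8 = 56.6015625.
Error = 56.25 − 56.6015625 = -0.3515625.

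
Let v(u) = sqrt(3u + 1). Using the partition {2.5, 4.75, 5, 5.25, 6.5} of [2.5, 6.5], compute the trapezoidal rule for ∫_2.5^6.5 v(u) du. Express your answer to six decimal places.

15.060632

Subinterval widths: 2.25, 0.25, 0.25, 1.25.
v(2.5) ≈ 2.915476, v(4.75) ≈ 3.905125, v(5) ≈ 4.000000, v(5.25) ≈ 4.092676, v(6.5) ≈ 4.527693.
On each subinterval the trapezoid contributes (Δu_i/2)·[v(u_{i-1}) + v(u_i)].
Sum ≈ 15.060632.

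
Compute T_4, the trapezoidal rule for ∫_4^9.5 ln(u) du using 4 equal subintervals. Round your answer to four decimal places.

10.3194

Δu = (9.5 − 4)/4 = 1.375.
f(4) ≈ 1.3863, f(5.375) ≈ 1.6818, f(6.75) ≈ 1.9095, f(8.125) ≈ 2.0949, f(9.5) ≈ 2.2513.
T_4 = (Δu/2)·[f(u_0) + 2f(u_1) + 2f(u_2) + 2f(u_3) + f(u_4)].
Sum ≈ 10.3194.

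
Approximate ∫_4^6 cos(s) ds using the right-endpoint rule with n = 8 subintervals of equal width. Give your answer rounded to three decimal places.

0.677

Δs = (6 − 4)/8 = 0.25.
Right endpoints: 4.25, 4.5, 4.75, 5, 5.25, 5.5, 5.75, 6.
f(4.25) ≈ -0.446, f(4.5) ≈ -0.211, f(4.75) ≈ 0.038, f(5) ≈ 0.284, f(5.25) ≈ 0.512, f(5.5) ≈ 0.709, f(5.75) ≈ 0.861, f(6) ≈ 0.960.
Sum = Δs · [f(4.25) + f(4.5) + f(4.75) + ...].
Sum ≈ 0.677.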